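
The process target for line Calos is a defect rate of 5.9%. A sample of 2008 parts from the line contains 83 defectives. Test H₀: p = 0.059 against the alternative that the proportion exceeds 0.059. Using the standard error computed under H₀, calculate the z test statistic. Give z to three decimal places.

z = -3.360

p̂ = 83/2008 = 0.041335.
Under H₀, SE = √(0.059·0.941/2008) = √(2.76489e-05) = 0.005258.
z = (0.041335 − 0.059)/0.005258 = -0.017665/0.005258 = -3.360.
p-value = P(Z > -3.360) ≈ 0.9996.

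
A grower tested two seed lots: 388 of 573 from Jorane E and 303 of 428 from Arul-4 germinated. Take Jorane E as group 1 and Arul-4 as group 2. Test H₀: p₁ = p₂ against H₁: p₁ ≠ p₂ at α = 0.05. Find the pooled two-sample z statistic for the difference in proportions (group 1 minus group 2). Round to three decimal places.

z = -1.043

p̂₁ = 388/573 ≈ 0.67714, p̂₂ = 303/428 ≈ 0.70794.
Pooled p̂ = (388+303)/(573+428) = 691/1001 = 0.69031.
SE = √(p̂(1−p̂)(1/n₁+1/n₂)) = √(0.69031·0.30969·0.00408165) = √(0.000872584) = 0.02954.
z = (0.67714 − 0.70794)/0.02954 = -0.03080/0.02954 = -1.043.
p-value = 2·P(Z > 1.043) ≈ 0.2970, so at α = 0.05 we fail to reject H₀.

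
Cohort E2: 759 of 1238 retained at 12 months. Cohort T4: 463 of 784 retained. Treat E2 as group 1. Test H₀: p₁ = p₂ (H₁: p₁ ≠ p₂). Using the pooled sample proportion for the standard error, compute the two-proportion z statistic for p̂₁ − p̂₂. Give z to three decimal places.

z = 1.009

p̂₁ = 759/1238 ≈ 0.61309, p̂₂ = 463/784 ≈ 0.59056.
Pooled p̂ = (759+463)/(1238+784) = 1222/2022 = 0.60435.
SE = √(p̂(1−p̂)(1/n₁+1/n₂)) = √(0.60435·0.39565·0.00208326) = √(0.000498131) = 0.02232.
z = (0.61309 − 0.59056)/0.02232 = 0.02253/0.02232 = 1.009.
Two-sided p-value ≈ 2·Φ(−1.009) = 0.3129.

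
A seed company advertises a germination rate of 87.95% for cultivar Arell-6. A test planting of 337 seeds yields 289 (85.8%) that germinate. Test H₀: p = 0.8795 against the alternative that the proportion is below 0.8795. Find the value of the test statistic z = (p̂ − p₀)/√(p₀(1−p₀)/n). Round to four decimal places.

p̂ = 289/337 ≈ 0.857567.
SE = √(p₀(1−p₀)/n) = √(0.10598/337) = 0.017734.
z = (0.857567 − 0.8795)/0.017734 = -0.021933/0.017734 = -1.2368.
p-value = P(Z < -1.237) ≈ 0.1081.

z = -1.2368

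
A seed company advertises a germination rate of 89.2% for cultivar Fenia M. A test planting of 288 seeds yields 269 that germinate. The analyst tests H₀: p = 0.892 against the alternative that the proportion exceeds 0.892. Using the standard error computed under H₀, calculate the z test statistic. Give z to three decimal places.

z = 2.298

p̂ = 269/288 = 0.93403.
Under H₀, SE = √(0.892·0.108/288) = √(0.0003345) = 0.01829.
z = (0.93403 − 0.892)/0.01829 = 0.04203/0.01829 = 2.298.
p-value = P(Z > 2.298) ≈ 0.0108.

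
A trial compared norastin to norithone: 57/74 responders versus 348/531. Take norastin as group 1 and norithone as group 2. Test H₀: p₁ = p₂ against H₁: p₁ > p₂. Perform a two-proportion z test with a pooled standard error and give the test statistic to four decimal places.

z = 1.9685

p̂₁ = 57/74 = 0.770270, p̂₂ = 348/531 = 0.655367.
Pooled p̂ = (57+348)/(74+531) = 405/605 = 0.669421.
SE = √(0.221296 × 0.0153968) = 0.058372.
z = (0.770270 − 0.655367)/0.058372 = 0.114903/0.058372 = 1.9685.
p-value = P(Z > 1.968) ≈ 0.0245.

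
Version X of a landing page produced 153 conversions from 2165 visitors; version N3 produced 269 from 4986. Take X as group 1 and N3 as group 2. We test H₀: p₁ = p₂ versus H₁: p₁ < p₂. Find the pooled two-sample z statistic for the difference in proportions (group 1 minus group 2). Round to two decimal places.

z = 2.76

p̂₁ = 153/2165 = 0.070670, p̂₂ = 269/4986 = 0.053951.
Pooled p̂ = (153+269)/(2165+4986) = 422/7151 = 0.059013.
SE = √(p̂(1−p̂)(1/n₁+1/n₂)) = √(0.059013·0.940987·0.000662455) = √(3.67863e-05) = 0.006065.
z = (0.070670 − 0.053951)/0.006065 = 0.016719/0.006065 = 2.76.
p-value = P(Z < 2.757) ≈ 0.9971.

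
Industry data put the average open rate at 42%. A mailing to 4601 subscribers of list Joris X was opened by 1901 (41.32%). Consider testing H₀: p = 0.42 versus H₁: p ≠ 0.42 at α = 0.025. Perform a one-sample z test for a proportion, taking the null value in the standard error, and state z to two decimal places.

z = -0.94

p̂ = 1901/4601 ≈ 0.41317.
Under H₀, SE = √(0.42·0.58/4601) = √(5.2945e-05) = 0.00728.
z = (0.41317 − 0.42)/0.00728 = -0.00683/0.00728 = -0.94.
p-value = 2·P(Z > 0.939) ≈ 0.3480, so at α = 0.025 we fail to reject H₀.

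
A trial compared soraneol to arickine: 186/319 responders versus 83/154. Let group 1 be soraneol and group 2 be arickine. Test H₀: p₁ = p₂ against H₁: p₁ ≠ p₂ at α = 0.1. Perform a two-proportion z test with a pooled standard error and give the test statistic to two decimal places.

p̂₁ = 186/319 ≈ 0.5831, p̂₂ = 83/154 ≈ 0.5390.
Pooled p̂ = (186+83)/(319+154) = 269/473 = 0.5687.
SE = √(p̂(1−p̂)(1/n₁+1/n₂)) = √(0.5687·0.4313·0.0096283) = √(0.00236162) = 0.0486.
z = (0.5831 − 0.5390)/0.0486 = 0.0441/0.0486 = 0.91.
Two-sided p-value ≈ 2·Φ(−0.908) = 0.3640. With α = 0.1, fail to reject H₀.

z = 0.91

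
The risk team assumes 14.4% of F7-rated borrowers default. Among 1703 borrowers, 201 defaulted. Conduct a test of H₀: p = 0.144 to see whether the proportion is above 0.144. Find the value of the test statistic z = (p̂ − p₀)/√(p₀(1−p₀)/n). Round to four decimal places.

z = -3.0529

p̂ = 201/1703 = 0.1180270.
Under H₀, SE = √(0.144·0.856/1703) = √(7.23805e-05) = 0.0085077.
z = (0.1180270 − 0.144)/0.0085077 = -0.0259730/0.0085077 = -3.0529.
p-value = P(Z > -3.053) ≈ 0.9989.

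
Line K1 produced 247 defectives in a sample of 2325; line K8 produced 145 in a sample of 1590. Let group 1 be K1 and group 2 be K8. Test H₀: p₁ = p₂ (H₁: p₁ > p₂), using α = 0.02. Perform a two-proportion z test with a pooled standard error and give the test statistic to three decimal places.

p̂₁ = 247/2325 = 0.10624, p̂₂ = 145/1590 = 0.09119.
Pooled p̂ = (247+145)/(2325+1590) = 392/3915 = 0.10013.
SE = √(0.0901022 × 0.00105904) = 0.00977.
z = (0.10624 − 0.09119)/0.00977 = 0.01505/0.00977 = 1.540.
p-value = P(Z > 1.540) ≈ 0.0618, so at α = 0.02 we fail to reject H₀.

z = 1.540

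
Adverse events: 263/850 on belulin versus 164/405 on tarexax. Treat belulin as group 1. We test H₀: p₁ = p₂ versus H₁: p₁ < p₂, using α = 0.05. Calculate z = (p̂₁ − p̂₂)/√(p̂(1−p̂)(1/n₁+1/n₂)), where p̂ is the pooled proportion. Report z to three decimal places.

p̂₁ = 263/850 ≈ 0.30941, p̂₂ = 164/405 ≈ 0.40494.
Pooled p̂ = (263+164)/(850+405) = 427/1255 = 0.34024.
SE = √(0.224476 × 0.00364561) = 0.02861.
z = (0.30941 − 0.40494)/0.02861 = -0.09553/0.02861 = -3.339.
p-value = P(Z < -3.339) ≈ 0.0004, so at α = 0.05 we reject H₀.

z = -3.339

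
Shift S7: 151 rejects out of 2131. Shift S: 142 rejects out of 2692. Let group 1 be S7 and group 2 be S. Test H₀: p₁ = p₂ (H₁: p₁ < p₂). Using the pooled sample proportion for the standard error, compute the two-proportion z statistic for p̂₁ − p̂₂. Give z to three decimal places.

z = 2.615

p̂₁ = 151/2131 ≈ 0.070859, p̂₂ = 142/2692 ≈ 0.052749.
Pooled p̂ = (151+142)/(2131+2692) = 293/4823 = 0.060751.
SE = √(p̂(1−p̂)(1/n₁+1/n₂)) = √(0.060751·0.939249·0.000840734) = √(4.79722e-05) = 0.006926.
z = (0.070859 − 0.052749)/0.006926 = 0.018110/0.006926 = 2.615.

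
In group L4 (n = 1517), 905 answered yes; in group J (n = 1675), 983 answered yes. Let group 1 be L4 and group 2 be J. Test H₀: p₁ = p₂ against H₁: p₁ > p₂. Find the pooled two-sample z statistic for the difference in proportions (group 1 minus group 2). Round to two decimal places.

p̂₁ = 905/1517 ≈ 0.5966, p̂₂ = 983/1675 ≈ 0.5869.
Pooled p̂ = (905+983)/(1517+1675) = 1888/3192 = 0.5915.
SE = √(0.241632 × 0.00125621) = 0.0174.
z = (0.5966 − 0.5869)/0.0174 = 0.0097/0.0174 = 0.56.

z = 0.56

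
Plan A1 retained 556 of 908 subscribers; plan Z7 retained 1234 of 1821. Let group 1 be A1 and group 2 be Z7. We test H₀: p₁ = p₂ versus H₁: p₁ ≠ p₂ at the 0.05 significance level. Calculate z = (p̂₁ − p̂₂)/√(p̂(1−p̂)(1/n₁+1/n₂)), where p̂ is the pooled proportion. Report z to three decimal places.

p̂₁ = 556/908 ≈ 0.61233, p̂₂ = 1234/1821 ≈ 0.67765.
Pooled p̂ = (556+1234)/(908+1821) = 1790/2729 = 0.65592.
SE = √(p̂(1−p̂)(1/n₁+1/n₂)) = √(0.65592·0.34408·0.00165047) = √(0.000372494) = 0.01930.
z = (0.61233 − 0.67765)/0.01930 = -0.06532/0.01930 = -3.384.
Two-sided p-value ≈ 2·Φ(−3.384) = 0.0007. With α = 0.05, reject H₀.

z = -3.384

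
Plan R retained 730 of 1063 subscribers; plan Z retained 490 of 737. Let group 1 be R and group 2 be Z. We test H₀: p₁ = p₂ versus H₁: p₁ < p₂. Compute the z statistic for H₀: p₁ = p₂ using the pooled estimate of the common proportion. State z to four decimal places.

z = 0.9767

p̂₁ = 730/1063 ≈ 0.686736, p̂₂ = 490/737 ≈ 0.664858.
Pooled p̂ = (730+490)/(1063+737) = 1220/1800 = 0.677778.
SE = √(0.218395 × 0.00229759) = 0.022400.
z = (0.686736 − 0.664858)/0.022400 = 0.021878/0.022400 = 0.9767.
p-value = P(Z < 0.977) ≈ 0.8356.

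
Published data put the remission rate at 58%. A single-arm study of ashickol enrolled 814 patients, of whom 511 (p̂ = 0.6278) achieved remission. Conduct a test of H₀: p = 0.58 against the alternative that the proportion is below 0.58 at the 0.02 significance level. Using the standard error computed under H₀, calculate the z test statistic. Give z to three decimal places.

z = 2.761

p̂ = 511/814 = 0.62776.
Standard error under H₀: √(0.58×0.42/814) = 0.01730.
z = (0.62776 − 0.58)/0.01730 = 0.04776/0.01730 = 2.761.
p-value = P(Z < 2.761) ≈ 0.9971, so at α = 0.02 we fail to reject H₀.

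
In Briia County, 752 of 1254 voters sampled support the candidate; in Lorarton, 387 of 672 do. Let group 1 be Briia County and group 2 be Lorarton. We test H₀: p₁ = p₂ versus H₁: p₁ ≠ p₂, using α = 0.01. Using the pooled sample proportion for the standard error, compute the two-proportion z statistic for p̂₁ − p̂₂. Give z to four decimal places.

p̂₁ = 752/1254 ≈ 0.599681, p̂₂ = 387/672 ≈ 0.575893.
Pooled p̂ = (752+387)/(1254+672) = 1139/1926 = 0.591381.
SE = √(p̂(1−p̂)(1/n₁+1/n₂)) = √(0.591381·0.408619·0.00228554) = √(0.0005523) = 0.023501.
z = (0.599681 − 0.575893)/0.023501 = 0.023788/0.023501 = 1.0122.
Two-sided p-value ≈ 2·Φ(−1.012) = 0.3114, so at α = 0.01 we fail to reject H₀.

z = 1.0122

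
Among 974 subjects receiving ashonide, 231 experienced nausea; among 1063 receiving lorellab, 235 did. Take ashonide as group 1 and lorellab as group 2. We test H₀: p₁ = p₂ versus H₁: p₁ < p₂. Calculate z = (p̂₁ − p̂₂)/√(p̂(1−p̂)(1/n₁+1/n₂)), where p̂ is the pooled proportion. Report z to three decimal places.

z = 0.864

p̂₁ = 231/974 ≈ 0.23717, p̂₂ = 235/1063 ≈ 0.22107.
Pooled p̂ = (231+235)/(974+1063) = 466/2037 = 0.22877.
SE = √(p̂(1−p̂)(1/n₁+1/n₂)) = √(0.22877·0.77123·0.00196743) = √(0.000347119) = 0.01863.
z = (0.23717 − 0.22107)/0.01863 = 0.01610/0.01863 = 0.864.
p-value = P(Z < 0.864) ≈ 0.8062.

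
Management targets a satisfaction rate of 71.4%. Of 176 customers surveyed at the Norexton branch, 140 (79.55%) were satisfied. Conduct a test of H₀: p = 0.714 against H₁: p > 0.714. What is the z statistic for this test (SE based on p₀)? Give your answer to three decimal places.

z = 2.391

p̂ = 140/176 = 0.79545.
Standard error under H₀: √(0.714×0.286/176) = 0.03406.
z = (0.79545 − 0.714)/0.03406 = 0.08145/0.03406 = 2.391.
p-value = P(Z > 2.391) ≈ 0.0084.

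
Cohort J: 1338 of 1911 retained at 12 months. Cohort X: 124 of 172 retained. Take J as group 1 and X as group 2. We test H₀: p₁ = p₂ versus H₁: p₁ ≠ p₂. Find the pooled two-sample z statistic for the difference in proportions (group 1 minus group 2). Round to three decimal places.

p̂₁ = 1338/1911 = 0.70016, p̂₂ = 124/172 = 0.72093.
Pooled p̂ = (1338+124)/(1911+172) = 1462/2083 = 0.70187.
SE = √(0.209248 × 0.00633724) = 0.03641.
z = (0.70016 − 0.72093)/0.03641 = -0.02077/0.03641 = -0.570.

z = -0.570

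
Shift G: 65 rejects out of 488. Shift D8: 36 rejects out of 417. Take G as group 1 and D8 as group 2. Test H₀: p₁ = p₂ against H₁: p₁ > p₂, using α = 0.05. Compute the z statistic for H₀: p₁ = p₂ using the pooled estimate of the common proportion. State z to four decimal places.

p̂₁ = 65/488 ≈ 0.133197, p̂₂ = 36/417 ≈ 0.086331.
Pooled p̂ = (65+36)/(488+417) = 101/905 = 0.111602.
SE = √(0.0991472 × 0.00444726) = 0.020998.
z = (0.133197 − 0.086331)/0.020998 = 0.046866/0.020998 = 2.2319.
p-value = P(Z > 2.232) ≈ 0.0128; since p < α = 0.05, reject H₀.

z = 2.2319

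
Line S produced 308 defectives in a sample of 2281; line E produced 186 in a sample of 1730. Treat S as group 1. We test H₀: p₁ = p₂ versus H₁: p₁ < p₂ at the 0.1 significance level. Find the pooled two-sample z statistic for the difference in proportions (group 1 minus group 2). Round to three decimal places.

z = 2.626

p̂₁ = 308/2281 = 0.13503, p̂₂ = 186/1730 = 0.10751.
Pooled p̂ = (308+186)/(2281+1730) = 494/4011 = 0.12316.
SE = √(0.107993 × 0.00101644) = 0.01048.
z = (0.13503 − 0.10751)/0.01048 = 0.02752/0.01048 = 2.626.
p-value = P(Z < 2.626) ≈ 0.9957. With α = 0.1, fail to reject H₀.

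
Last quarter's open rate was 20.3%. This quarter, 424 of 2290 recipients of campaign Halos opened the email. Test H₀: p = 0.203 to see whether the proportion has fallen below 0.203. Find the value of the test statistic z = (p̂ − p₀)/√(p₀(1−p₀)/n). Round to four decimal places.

z = -2.1233

p̂ = 424/2290 ≈ 0.1851528.
SE = √(p₀(1−p₀)/n) = √(0.16179/2290) = 0.0084054.
z = (0.1851528 − 0.203)/0.0084054 = -0.0178472/0.0084054 = -2.1233.
p-value = P(Z < -2.123) ≈ 0.0169.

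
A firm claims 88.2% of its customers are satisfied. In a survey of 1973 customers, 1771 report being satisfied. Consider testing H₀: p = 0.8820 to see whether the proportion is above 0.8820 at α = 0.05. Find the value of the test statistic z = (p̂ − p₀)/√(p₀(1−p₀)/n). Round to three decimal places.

z = 2.150

p̂ = 1771/1973 ≈ 0.897618.
SE = √(p₀(1−p₀)/n) = √(0.10408/1973) = 0.007263.
z = (0.897618 − 0.882)/0.007263 = 0.015618/0.007263 = 2.150.
p-value = P(Z > 2.150) ≈ 0.0158; since p < α = 0.05, reject H₀.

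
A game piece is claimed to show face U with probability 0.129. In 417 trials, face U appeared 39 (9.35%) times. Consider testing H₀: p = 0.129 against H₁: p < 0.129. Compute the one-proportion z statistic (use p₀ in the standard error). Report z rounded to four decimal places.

p̂ = 39/417 = 0.093525.
SE = √(p₀(1−p₀)/n) = √(0.11236/417) = 0.016415.
z = (0.093525 − 0.129)/0.016415 = -0.035475/0.016415 = -2.1611.

z = -2.1611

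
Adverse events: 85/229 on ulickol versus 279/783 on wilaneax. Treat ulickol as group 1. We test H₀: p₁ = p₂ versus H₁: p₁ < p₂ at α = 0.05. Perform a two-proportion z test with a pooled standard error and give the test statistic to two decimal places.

p̂₁ = 85/229 ≈ 0.3712, p̂₂ = 279/783 ≈ 0.3563.
Pooled p̂ = (85+279)/(229+783) = 364/1012 = 0.3597.
SE = √(0.230311 × 0.00564395) = 0.0361.
z = (0.3712 − 0.3563)/0.0361 = 0.0149/0.0361 = 0.41.
p-value = P(Z < 0.412) ≈ 0.6599; since p > α = 0.05, fail to reject H₀.

z = 0.41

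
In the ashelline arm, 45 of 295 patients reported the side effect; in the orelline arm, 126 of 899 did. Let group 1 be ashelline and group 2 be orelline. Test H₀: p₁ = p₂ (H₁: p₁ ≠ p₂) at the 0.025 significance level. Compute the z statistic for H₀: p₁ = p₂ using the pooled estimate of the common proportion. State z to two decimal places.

p̂₁ = 45/295 = 0.15254, p̂₂ = 126/899 = 0.14016.
Pooled p̂ = (45+126)/(295+899) = 171/1194 = 0.14322.
SE = √(0.122705 × 0.00450218) = 0.02350.
z = (0.15254 − 0.14016)/0.02350 = 0.01238/0.02350 = 0.53.
p-value = 2·P(Z > 0.527) ≈ 0.5982. With α = 0.025, fail to reject H₀.

z = 0.53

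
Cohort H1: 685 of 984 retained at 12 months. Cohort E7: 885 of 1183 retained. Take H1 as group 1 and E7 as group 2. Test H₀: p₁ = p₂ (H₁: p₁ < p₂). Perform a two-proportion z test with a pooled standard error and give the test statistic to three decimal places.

z = -2.696

p̂₁ = 685/984 = 0.696138, p̂₂ = 885/1183 = 0.748098.
Pooled p̂ = (685+885)/(984+1183) = 1570/2167 = 0.724504.
SE = √(0.199598 × 0.00186157) = 0.019276.
z = (0.696138 − 0.748098)/0.019276 = -0.051960/0.019276 = -2.696.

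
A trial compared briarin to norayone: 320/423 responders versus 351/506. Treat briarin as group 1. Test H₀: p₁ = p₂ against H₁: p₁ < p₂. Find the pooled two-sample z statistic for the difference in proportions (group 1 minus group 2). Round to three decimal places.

z = 2.129

p̂₁ = 320/423 = 0.75650, p̂₂ = 351/506 = 0.69368.
Pooled p̂ = (320+351)/(423+506) = 671/929 = 0.72228.
SE = √(0.200591 × 0.00434035) = 0.02951.
z = (0.75650 − 0.69368)/0.02951 = 0.06282/0.02951 = 2.129.
p-value = P(Z < 2.129) ≈ 0.9834.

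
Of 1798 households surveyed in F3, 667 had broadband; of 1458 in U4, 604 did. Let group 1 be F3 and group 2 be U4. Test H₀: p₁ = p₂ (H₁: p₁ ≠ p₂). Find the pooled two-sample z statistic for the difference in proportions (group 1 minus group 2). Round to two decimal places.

z = -2.52

p̂₁ = 667/1798 ≈ 0.3710, p̂₂ = 604/1458 ≈ 0.4143.
Pooled p̂ = (667+604)/(1798+1458) = 1271/3256 = 0.3904.
SE = √(0.237978 × 0.00124204) = 0.0172.
z = (0.3710 − 0.4143)/0.0172 = -0.0433/0.0172 = -2.52.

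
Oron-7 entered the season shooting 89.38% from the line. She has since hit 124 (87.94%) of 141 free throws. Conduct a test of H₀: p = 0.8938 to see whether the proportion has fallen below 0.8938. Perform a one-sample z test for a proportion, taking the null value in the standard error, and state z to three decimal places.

z = -0.554

p̂ = 124/141 ≈ 0.87943.
Standard error under H₀: √(0.8938×0.1062/141) = 0.02595.
z = (0.87943 − 0.8938)/0.02595 = -0.01437/0.02595 = -0.554.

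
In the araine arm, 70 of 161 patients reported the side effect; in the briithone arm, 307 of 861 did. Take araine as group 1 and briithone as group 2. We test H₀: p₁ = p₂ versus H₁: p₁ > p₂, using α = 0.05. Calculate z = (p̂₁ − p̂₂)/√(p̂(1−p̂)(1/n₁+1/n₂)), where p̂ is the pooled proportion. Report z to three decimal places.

p̂₁ = 70/161 = 0.43478, p̂₂ = 307/861 = 0.35656.
Pooled p̂ = (70+307)/(161+861) = 377/1022 = 0.36888.
SE = √(0.232809 × 0.00737262) = 0.04143.
z = (0.43478 − 0.35656)/0.04143 = 0.07822/0.04143 = 1.888.
p-value = P(Z > 1.888) ≈ 0.0295; since p < α = 0.05, reject H₀.

z = 1.888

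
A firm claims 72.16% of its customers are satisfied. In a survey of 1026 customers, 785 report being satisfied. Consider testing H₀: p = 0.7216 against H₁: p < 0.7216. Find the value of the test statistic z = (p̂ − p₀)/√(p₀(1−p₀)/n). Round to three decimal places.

z = 3.109

p̂ = 785/1026 ≈ 0.765107.
Under H₀, SE = √(0.7216·0.2784/1026) = √(0.000195803) = 0.013993.
z = (0.765107 − 0.7216)/0.013993 = 0.043507/0.013993 = 3.109.
p-value = P(Z < 3.109) ≈ 0.9991.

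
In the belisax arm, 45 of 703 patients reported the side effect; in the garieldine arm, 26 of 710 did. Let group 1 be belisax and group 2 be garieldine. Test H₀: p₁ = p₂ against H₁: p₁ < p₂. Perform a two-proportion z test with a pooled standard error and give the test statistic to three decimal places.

p̂₁ = 45/703 = 0.06401, p̂₂ = 26/710 = 0.03662.
Pooled p̂ = (45+26)/(703+710) = 71/1413 = 0.05025.
SE = √(p̂(1−p̂)(1/n₁+1/n₂)) = √(0.05025·0.94975·0.00283093) = √(0.0001351) = 0.01162.
z = (0.06401 − 0.03662)/0.01162 = 0.02739/0.01162 = 2.357.

z = 2.357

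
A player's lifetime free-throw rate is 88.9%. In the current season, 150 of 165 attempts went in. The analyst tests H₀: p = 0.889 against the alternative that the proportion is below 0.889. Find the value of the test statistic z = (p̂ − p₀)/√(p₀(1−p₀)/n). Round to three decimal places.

p̂ = 150/165 = 0.909091.
Standard error under H₀: √(0.889×0.111/165) = 0.024455.
z = (0.909091 − 0.889)/0.024455 = 0.020091/0.024455 = 0.822.
p-value = P(Z < 0.822) ≈ 0.7943.

z = 0.822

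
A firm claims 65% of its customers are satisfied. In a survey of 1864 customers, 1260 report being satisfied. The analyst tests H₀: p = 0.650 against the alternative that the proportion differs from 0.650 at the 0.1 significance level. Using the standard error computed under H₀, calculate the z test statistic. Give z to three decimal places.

p̂ = 1260/1864 = 0.67597.
Under H₀, SE = √(0.65·0.35/1864) = √(0.000122049) = 0.01105.
z = (0.67597 − 0.65)/0.01105 = 0.02597/0.01105 = 2.350.
Two-sided p-value ≈ 2·Φ(−2.350) = 0.0188, so at α = 0.1 we reject H₀.

z = 2.350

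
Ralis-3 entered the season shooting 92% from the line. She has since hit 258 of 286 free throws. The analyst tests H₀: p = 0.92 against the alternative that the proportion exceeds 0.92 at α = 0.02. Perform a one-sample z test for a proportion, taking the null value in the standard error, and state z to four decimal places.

p̂ = 258/286 = 0.9020979.
Standard error under H₀: √(0.92×0.08/286) = 0.0160419.
z = (0.9020979 − 0.92)/0.0160419 = -0.0179021/0.0160419 = -1.1160.
p-value = P(Z > -1.116) ≈ 0.8678. With α = 0.02, fail to reject H₀.

z = -1.1160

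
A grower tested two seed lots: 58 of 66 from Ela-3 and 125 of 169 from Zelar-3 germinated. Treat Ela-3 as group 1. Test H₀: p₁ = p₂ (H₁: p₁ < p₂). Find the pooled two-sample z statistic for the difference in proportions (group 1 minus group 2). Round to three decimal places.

z = 2.309

p̂₁ = 58/66 ≈ 0.878788, p̂₂ = 125/169 ≈ 0.739645.
Pooled p̂ = (58+125)/(66+169) = 183/235 = 0.778723.
SE = √(0.172313 × 0.0210687) = 0.060253.
z = (0.878788 − 0.739645)/0.060253 = 0.139143/0.060253 = 2.309.
p-value = P(Z < 2.309) ≈ 0.9895.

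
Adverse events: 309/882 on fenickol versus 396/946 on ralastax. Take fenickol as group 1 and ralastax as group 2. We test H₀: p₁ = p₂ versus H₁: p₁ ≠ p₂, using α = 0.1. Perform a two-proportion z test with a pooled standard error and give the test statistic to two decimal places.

p̂₁ = 309/882 ≈ 0.3503, p̂₂ = 396/946 ≈ 0.4186.
Pooled p̂ = (309+396)/(882+946) = 705/1828 = 0.3857.
SE = √(p̂(1−p̂)(1/n₁+1/n₂)) = √(0.3857·0.6143·0.00219087) = √(0.000519078) = 0.0228.
z = (0.3503 − 0.4186)/0.0228 = -0.0683/0.0228 = -3.00.
Two-sided p-value ≈ 2·Φ(−2.996) = 0.0027, so at α = 0.1 we reject H₀.

z = -3.00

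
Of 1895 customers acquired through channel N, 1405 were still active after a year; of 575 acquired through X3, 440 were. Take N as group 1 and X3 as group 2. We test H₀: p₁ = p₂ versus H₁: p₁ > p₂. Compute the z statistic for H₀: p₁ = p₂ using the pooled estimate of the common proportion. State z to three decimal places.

p̂₁ = 1405/1895 ≈ 0.741425, p̂₂ = 440/575 ≈ 0.765217.
Pooled p̂ = (1405+440)/(1895+575) = 1845/2470 = 0.746964.
SE = √(p̂(1−p̂)(1/n₁+1/n₂)) = √(0.746964·0.253036·0.00226683) = √(0.000428452) = 0.020699.
z = (0.741425 − 0.765217)/0.020699 = -0.023792/0.020699 = -1.149.
p-value = P(Z > -1.149) ≈ 0.8748.

z = -1.149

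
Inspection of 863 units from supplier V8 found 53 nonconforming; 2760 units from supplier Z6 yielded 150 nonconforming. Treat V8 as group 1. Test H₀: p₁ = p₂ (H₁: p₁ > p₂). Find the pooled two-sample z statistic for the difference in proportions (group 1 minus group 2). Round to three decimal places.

z = 0.788

p̂₁ = 53/863 ≈ 0.061414, p̂₂ = 150/2760 ≈ 0.054348.
Pooled p̂ = (53+150)/(863+2760) = 203/3623 = 0.056031.
SE = √(p̂(1−p̂)(1/n₁+1/n₂)) = √(0.056031·0.943969·0.00152107) = √(8.04515e-05) = 0.008969.
z = (0.061414 − 0.054348)/0.008969 = 0.007066/0.008969 = 0.788.
p-value = P(Z > 0.788) ≈ 0.2154.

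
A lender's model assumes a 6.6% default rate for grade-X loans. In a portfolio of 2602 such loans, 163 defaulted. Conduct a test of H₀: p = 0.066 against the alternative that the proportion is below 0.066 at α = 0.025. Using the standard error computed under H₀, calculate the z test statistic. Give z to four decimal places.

p̂ = 163/2602 ≈ 0.062644.
Under H₀, SE = √(0.066·0.934/2602) = √(2.3691e-05) = 0.004867.
z = (0.062644 − 0.066)/0.004867 = -0.003356/0.004867 = -0.6895.
p-value = P(Z < -0.689) ≈ 0.2453, so at α = 0.025 we fail to reject H₀.

z = -0.6895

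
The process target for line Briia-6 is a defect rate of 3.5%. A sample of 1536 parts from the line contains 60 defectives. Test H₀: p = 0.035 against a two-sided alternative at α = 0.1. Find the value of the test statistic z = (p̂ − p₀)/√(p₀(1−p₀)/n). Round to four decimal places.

z = 0.8663

p̂ = 60/1536 = 0.039062.
Under H₀, SE = √(0.035·0.965/1536) = √(2.19889e-05) = 0.004689.
z = (0.039062 − 0.035)/0.004689 = 0.004062/0.004689 = 0.8663.
p-value = 2·P(Z > 0.866) ≈ 0.3863, so at α = 0.1 we fail to reject H₀.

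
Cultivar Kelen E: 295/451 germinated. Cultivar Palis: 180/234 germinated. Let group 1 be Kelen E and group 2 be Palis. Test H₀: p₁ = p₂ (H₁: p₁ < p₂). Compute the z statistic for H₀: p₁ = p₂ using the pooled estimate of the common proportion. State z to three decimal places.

p̂₁ = 295/451 = 0.65410, p̂₂ = 180/234 = 0.76923.
Pooled p̂ = (295+180)/(451+234) = 475/685 = 0.69343.
SE = √(p̂(1−p̂)(1/n₁+1/n₂)) = √(0.69343·0.30657·0.0064908) = √(0.00137984) = 0.03715.
z = (0.65410 − 0.76923)/0.03715 = -0.11513/0.03715 = -3.099.

z = -3.099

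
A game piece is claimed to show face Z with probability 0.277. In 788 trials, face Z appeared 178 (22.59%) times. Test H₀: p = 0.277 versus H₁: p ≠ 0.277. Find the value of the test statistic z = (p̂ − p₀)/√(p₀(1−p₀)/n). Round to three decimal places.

z = -3.206

p̂ = 178/788 ≈ 0.22589.
Standard error under H₀: √(0.277×0.723/788) = 0.01594.
z = (0.22589 − 0.277)/0.01594 = -0.05111/0.01594 = -3.206.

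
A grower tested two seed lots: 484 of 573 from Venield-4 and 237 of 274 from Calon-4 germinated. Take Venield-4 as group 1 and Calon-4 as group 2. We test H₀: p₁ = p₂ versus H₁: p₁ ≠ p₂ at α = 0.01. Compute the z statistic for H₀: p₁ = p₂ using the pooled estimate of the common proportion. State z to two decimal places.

p̂₁ = 484/573 = 0.8447, p̂₂ = 237/274 = 0.8650.
Pooled p̂ = (484+237)/(573+274) = 721/847 = 0.8512.
SE = √(0.126631 × 0.00539484) = 0.0261.
z = (0.8447 − 0.8650)/0.0261 = -0.0203/0.0261 = -0.78.
Two-sided p-value ≈ 2·Φ(−0.776) = 0.4377, so at α = 0.01 we fail to reject H₀.

z = -0.78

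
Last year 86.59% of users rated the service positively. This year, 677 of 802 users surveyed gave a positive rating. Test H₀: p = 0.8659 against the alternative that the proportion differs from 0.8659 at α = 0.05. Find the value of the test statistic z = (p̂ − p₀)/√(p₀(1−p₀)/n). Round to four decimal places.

p̂ = 677/802 ≈ 0.844140.
Standard error under H₀: √(0.8659×0.1341/802) = 0.012033.
z = (0.844140 − 0.8659)/0.012033 = -0.021760/0.012033 = -1.8084.
p-value = 2·P(Z > 1.808) ≈ 0.0705; since p > α = 0.05, fail to reject H₀.

z = -1.8084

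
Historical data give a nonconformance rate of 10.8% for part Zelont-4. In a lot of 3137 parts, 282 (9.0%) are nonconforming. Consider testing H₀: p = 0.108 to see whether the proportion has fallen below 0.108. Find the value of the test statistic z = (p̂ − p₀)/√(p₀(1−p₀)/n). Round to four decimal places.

p̂ = 282/3137 = 0.0898948.
Standard error under H₀: √(0.108×0.892/3137) = 0.0055416.
z = (0.0898948 − 0.108)/0.0055416 = -0.0181052/0.0055416 = -3.2671.
p-value = P(Z < -3.267) ≈ 0.0005.

z = -3.2671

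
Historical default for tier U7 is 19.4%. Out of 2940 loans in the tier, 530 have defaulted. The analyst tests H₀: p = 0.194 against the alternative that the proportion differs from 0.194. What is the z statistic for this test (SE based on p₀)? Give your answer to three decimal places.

p̂ = 530/2940 ≈ 0.180272.
Standard error under H₀: √(0.194×0.806/2940) = 0.007293.
z = (0.180272 − 0.194)/0.007293 = -0.013728/0.007293 = -1.882.
Two-sided p-value ≈ 2·Φ(−1.882) = 0.0598.

z = -1.882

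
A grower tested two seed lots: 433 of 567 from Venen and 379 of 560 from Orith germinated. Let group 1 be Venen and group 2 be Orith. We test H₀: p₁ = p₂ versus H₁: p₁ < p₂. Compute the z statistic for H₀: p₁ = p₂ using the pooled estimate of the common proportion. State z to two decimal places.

z = 3.25

p̂₁ = 433/567 = 0.7637, p̂₂ = 379/560 = 0.6768.
Pooled p̂ = (433+379)/(567+560) = 812/1127 = 0.7205.
SE = √(0.201381 × 0.00354938) = 0.0267.
z = (0.7637 − 0.6768)/0.0267 = 0.0869/0.0267 = 3.25.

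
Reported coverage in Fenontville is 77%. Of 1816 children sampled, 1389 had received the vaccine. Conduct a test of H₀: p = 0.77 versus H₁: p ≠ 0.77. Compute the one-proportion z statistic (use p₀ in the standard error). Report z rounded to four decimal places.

z = -0.5197

p̂ = 1389/1816 ≈ 0.764868.
Standard error under H₀: √(0.77×0.23/1816) = 0.009875.
z = (0.764868 − 0.77)/0.009875 = -0.005132/0.009875 = -0.5197.
p-value = 2·P(Z > 0.520) ≈ 0.6033.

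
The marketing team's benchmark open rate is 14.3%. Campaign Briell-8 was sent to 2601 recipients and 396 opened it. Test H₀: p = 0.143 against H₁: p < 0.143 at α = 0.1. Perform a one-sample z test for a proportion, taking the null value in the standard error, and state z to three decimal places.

z = 1.347

p̂ = 396/2601 ≈ 0.152249.
Under H₀, SE = √(0.143·0.857/2601) = √(4.71169e-05) = 0.006864.
z = (0.152249 − 0.143)/0.006864 = 0.009249/0.006864 = 1.347.
p-value = P(Z < 1.347) ≈ 0.9111, so at α = 0.1 we fail to reject H₀.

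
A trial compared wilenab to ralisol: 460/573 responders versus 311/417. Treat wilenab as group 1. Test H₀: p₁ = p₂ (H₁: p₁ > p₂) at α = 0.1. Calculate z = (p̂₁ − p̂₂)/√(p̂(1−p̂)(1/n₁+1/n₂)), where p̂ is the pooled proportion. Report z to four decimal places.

z = 2.1331

p̂₁ = 460/573 = 0.802792, p̂₂ = 311/417 = 0.745803.
Pooled p̂ = (460+311)/(573+417) = 771/990 = 0.778788.
SE = √(p̂(1−p̂)(1/n₁+1/n₂)) = √(0.778788·0.221212·0.00414328) = √(0.000713794) = 0.026717.
z = (0.802792 − 0.745803)/0.026717 = 0.056989/0.026717 = 2.1331.
p-value = P(Z > 2.133) ≈ 0.0165; since p < α = 0.1, reject H₀.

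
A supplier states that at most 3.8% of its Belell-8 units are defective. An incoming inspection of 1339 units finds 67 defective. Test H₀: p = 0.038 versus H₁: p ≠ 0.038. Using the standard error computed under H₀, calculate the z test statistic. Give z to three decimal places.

p̂ = 67/1339 ≈ 0.050037.
Under H₀, SE = √(0.038·0.962/1339) = √(2.7301e-05) = 0.005225.
z = (0.050037 − 0.038)/0.005225 = 0.012037/0.005225 = 2.304.
Two-sided p-value ≈ 2·Φ(−2.304) = 0.0212.

z = 2.304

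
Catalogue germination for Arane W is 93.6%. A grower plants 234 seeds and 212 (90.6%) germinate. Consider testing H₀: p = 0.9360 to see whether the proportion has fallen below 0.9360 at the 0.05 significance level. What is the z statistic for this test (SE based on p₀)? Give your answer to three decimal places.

z = -1.876

p̂ = 212/234 = 0.90598.
Standard error under H₀: √(0.936×0.064/234) = 0.01600.
z = (0.90598 − 0.936)/0.01600 = -0.03002/0.01600 = -1.876.
p-value = P(Z < -1.876) ≈ 0.0303; since p < α = 0.05, reject H₀.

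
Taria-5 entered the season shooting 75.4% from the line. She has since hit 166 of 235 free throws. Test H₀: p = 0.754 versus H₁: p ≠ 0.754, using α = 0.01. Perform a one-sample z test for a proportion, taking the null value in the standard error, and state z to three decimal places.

p̂ = 166/235 ≈ 0.70638.
Standard error under H₀: √(0.754×0.246/235) = 0.02809.
z = (0.70638 − 0.754)/0.02809 = -0.04762/0.02809 = -1.695.
Two-sided p-value ≈ 2·Φ(−1.695) = 0.0901; since p > α = 0.01, fail to reject H₀.

z = -1.695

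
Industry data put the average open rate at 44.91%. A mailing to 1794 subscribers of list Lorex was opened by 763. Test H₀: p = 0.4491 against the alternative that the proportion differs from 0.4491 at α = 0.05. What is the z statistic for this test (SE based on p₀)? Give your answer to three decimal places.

p̂ = 763/1794 ≈ 0.42531.
Standard error under H₀: √(0.4491×0.5509/1794) = 0.01174.
z = (0.42531 − 0.4491)/0.01174 = -0.02379/0.01174 = -2.026.
p-value = 2·P(Z > 2.026) ≈ 0.0428; since p < α = 0.05, reject H₀.

z = -2.026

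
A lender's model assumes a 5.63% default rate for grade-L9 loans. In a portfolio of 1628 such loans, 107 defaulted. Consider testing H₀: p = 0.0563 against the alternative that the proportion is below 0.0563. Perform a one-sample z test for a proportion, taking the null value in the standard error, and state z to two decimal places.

p̂ = 107/1628 ≈ 0.0657.
SE = √(p₀(1−p₀)/n) = √(0.05313/1628) = 0.0057.
z = (0.0657 − 0.0563)/0.0057 = 0.0094/0.0057 = 1.65.

z = 1.65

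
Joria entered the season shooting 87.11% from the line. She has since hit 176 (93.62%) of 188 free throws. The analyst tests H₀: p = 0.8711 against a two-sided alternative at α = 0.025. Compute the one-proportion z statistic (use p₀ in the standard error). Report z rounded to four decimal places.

p̂ = 176/188 ≈ 0.9361702.
SE = √(p₀(1−p₀)/n) = √(0.11228/188) = 0.0244389.
z = (0.9361702 − 0.8711)/0.0244389 = 0.0650702/0.0244389 = 2.6626.
Two-sided p-value ≈ 2·Φ(−2.663) = 0.0078; since p < α = 0.025, reject H₀.

z = 2.6626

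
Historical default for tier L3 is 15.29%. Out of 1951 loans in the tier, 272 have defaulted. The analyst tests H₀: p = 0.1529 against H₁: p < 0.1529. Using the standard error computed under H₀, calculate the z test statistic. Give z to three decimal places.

z = -1.655

p̂ = 272/1951 = 0.139416.
Standard error under H₀: √(0.1529×0.8471/1951) = 0.008148.
z = (0.139416 − 0.1529)/0.008148 = -0.013484/0.008148 = -1.655.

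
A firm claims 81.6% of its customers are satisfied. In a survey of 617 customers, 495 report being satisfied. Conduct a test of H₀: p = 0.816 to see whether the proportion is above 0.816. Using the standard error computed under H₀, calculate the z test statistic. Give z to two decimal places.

p̂ = 495/617 ≈ 0.8023.
Under H₀, SE = √(0.816·0.184/617) = √(0.000243345) = 0.0156.
z = (0.8023 − 0.816)/0.0156 = -0.0137/0.0156 = -0.88.
p-value = P(Z > -0.880) ≈ 0.8106.

z = -0.88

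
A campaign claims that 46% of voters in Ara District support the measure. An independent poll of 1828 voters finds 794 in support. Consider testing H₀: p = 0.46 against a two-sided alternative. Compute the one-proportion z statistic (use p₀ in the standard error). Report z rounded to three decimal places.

p̂ = 794/1828 = 0.43435.
SE = √(p₀(1−p₀)/n) = √(0.2484/1828) = 0.01166.
z = (0.43435 − 0.46)/0.01166 = -0.02565/0.01166 = -2.200.

z = -2.200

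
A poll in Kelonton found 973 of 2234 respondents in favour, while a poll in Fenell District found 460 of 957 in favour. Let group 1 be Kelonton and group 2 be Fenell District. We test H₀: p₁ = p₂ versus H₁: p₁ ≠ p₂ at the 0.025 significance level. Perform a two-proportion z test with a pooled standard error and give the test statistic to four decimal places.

z = -2.3484

p̂₁ = 973/2234 = 0.435542, p̂₂ = 460/957 = 0.480669.
Pooled p̂ = (973+460)/(2234+957) = 1433/3191 = 0.449076.
SE = √(0.247407 × 0.00149256) = 0.019216.
z = (0.435542 − 0.480669)/0.019216 = -0.045127/0.019216 = -2.3484.
Two-sided p-value ≈ 2·Φ(−2.348) = 0.0189, so at α = 0.025 we reject H₀.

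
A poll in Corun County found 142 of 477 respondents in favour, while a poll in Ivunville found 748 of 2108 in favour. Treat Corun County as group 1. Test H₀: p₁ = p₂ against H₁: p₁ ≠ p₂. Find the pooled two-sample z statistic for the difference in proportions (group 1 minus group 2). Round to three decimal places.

p̂₁ = 142/477 ≈ 0.29769, p̂₂ = 748/2108 ≈ 0.35484.
Pooled p̂ = (142+748)/(477+2108) = 890/2585 = 0.34429.
SE = √(0.225756 × 0.00257082) = 0.02409.
z = (0.29769 − 0.35484)/0.02409 = -0.05715/0.02409 = -2.372.
Two-sided p-value ≈ 2·Φ(−2.372) = 0.0177.

z = -2.372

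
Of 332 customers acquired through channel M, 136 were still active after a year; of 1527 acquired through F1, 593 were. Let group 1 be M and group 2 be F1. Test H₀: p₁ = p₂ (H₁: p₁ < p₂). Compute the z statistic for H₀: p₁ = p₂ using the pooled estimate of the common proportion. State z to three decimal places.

z = 0.720

p̂₁ = 136/332 ≈ 0.409639, p̂₂ = 593/1527 ≈ 0.388343.
Pooled p̂ = (136+593)/(332+1527) = 729/1859 = 0.392146.
SE = √(0.238368 × 0.00366693) = 0.029565.
z = (0.409639 − 0.388343)/0.029565 = 0.021296/0.029565 = 0.720.
p-value = P(Z < 0.720) ≈ 0.7643.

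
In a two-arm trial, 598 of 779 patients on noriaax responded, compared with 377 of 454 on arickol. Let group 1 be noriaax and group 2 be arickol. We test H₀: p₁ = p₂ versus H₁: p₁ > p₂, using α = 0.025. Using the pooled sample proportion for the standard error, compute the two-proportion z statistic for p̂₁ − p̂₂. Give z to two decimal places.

z = -2.61

p̂₁ = 598/779 ≈ 0.7677, p̂₂ = 377/454 ≈ 0.8304.
Pooled p̂ = (598+377)/(779+454) = 975/1233 = 0.7908.
SE = √(0.165462 × 0.00348634) = 0.0240.
z = (0.7677 − 0.8304)/0.0240 = -0.0627/0.0240 = -2.61.
p-value = P(Z > -2.612) ≈ 0.9955; since p > α = 0.025, fail to reject H₀.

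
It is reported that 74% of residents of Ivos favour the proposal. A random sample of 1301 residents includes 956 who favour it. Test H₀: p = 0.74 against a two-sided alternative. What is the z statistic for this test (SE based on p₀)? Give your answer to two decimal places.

p̂ = 956/1301 ≈ 0.7348.
Under H₀, SE = √(0.74·0.26/1301) = √(0.000147886) = 0.0122.
z = (0.7348 − 0.74)/0.0122 = -0.0052/0.0122 = -0.43.
p-value = 2·P(Z > 0.426) ≈ 0.6701.

z = -0.43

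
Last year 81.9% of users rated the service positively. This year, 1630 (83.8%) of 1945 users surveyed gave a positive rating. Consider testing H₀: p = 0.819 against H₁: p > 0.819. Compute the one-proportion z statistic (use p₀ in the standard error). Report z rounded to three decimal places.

p̂ = 1630/1945 ≈ 0.83805.
Under H₀, SE = √(0.819·0.181/1945) = √(7.62154e-05) = 0.00873.
z = (0.83805 − 0.819)/0.00873 = 0.01905/0.00873 = 2.182.

z = 2.182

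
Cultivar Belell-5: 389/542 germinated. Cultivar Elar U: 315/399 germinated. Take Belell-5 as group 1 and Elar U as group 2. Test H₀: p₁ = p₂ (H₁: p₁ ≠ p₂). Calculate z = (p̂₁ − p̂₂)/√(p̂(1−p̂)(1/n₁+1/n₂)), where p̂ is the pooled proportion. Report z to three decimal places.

z = -2.506

p̂₁ = 389/542 = 0.71771, p̂₂ = 315/399 = 0.78947.
Pooled p̂ = (389+315)/(542+399) = 704/941 = 0.74814.
SE = √(p̂(1−p̂)(1/n₁+1/n₂)) = √(0.74814·0.25186·0.00435128) = √(0.000819897) = 0.02863.
z = (0.71771 − 0.78947)/0.02863 = -0.07176/0.02863 = -2.506.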